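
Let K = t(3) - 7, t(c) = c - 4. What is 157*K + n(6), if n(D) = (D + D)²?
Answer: -1112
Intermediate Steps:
t(c) = -4 + c
n(D) = 4*D² (n(D) = (2*D)² = 4*D²)
K = -8 (K = (-4 + 3) - 7 = -1 - 7 = -8)
157*K + n(6) = 157*(-8) + 4*6² = -1256 + 4*36 = -1256 + 144 = -1112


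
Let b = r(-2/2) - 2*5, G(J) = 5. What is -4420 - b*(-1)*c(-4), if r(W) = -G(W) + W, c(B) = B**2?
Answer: -4676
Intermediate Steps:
r(W) = -5 + W (r(W) = -1*5 + W = -5 + W)
b = -16 (b = (-5 - 2/2) - 2*5 = (-5 - 2*1/2) - 10 = (-5 - 1) - 10 = -6 - 10 = -16)
-4420 - b*(-1)*c(-4) = -4420 - (-16*(-1))*(-4)**2 = -4420 - 16*16 = -4420 - 1*256 = -4420 - 256 = -4676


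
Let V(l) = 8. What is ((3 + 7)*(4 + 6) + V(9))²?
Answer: 11664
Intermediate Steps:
((3 + 7)*(4 + 6) + V(9))² = ((3 + 7)*(4 + 6) + 8)² = (10*10 + 8)² = (100 + 8)² = 108² = 11664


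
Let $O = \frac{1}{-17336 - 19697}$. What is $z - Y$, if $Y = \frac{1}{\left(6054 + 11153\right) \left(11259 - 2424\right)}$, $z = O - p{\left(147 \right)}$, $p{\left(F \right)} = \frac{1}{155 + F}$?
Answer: $- \frac{5675821437041}{1700229513669270} \approx -0.0033383$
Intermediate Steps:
$O = - \frac{1}{37033}$ ($O = \frac{1}{-37033} = - \frac{1}{37033} \approx -2.7003 \cdot 10^{-5}$)
$z = - \frac{37335}{11183966}$ ($z = - \frac{1}{37033} - \frac{1}{155 + 147} = - \frac{1}{37033} - \frac{1}{302} = - \frac{37335}{11183966} \approx -0.0033383$)
$Y = \frac{1}{152023845}$ ($Y = \frac{1}{17207 \cdot 8835} = \frac{1}{152023845} \approx 6.5779 \cdot 10^{-9}$)
$z - Y = - \frac{37335}{11183966} - \frac{1}{152023845} = - \frac{5675821437041}{1700229513669270}$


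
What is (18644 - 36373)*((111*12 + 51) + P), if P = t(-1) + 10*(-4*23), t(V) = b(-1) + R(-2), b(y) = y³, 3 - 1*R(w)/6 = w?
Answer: -8722668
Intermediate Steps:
R(w) = 18 - 6*w
t(V) = 29 (t(V) = (-1)³ + (18 - 6*(-2)) = -1 + (18 + 12) = -1 + 30 = 29)
P = -891 (P = 29 + 10*(-4*23) = 29 + 10*(-92) = 29 - 920 = -891)
(18644 - 36373)*((111*12 + 51) + P) = (18644 - 36373)*((111*12 + 51) - 891) = -17729*((1332 + 51) - 891) = -17729*(1383 - 891) = -17729*492 = -8722668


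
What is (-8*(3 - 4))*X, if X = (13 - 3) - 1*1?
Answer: 72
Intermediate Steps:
X = 9 (X = 10 - 1 = 9)
(-8*(3 - 4))*X = -8*(3 - 4)*9 = -8*(-1)*9 = 8*9 = 72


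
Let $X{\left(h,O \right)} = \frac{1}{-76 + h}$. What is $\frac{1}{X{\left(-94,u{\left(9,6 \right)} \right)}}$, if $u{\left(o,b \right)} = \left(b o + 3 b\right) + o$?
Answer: $-170$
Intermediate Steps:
$u{\left(o,b \right)} = o + 3 b + b o$ ($u{\left(o,b \right)} = \left(3 b + b o\right) + o = o + 3 b + b o$)
$\frac{1}{X{\left(-94,u{\left(9,6 \right)} \right)}} = \frac{1}{\frac{1}{-76 - 94}} = \frac{1}{\frac{1}{-170}} = \frac{1}{- \frac{1}{170}} = -170$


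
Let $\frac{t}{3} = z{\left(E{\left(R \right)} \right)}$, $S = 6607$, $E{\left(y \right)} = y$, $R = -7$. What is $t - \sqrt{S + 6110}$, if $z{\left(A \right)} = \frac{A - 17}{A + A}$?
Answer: $\frac{36}{7} - 9 \sqrt{157} \approx -107.63$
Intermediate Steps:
$z{\left(A \right)} = \frac{-17 + A}{2 A}$
$t = \frac{36}{7}$ ($t = 3 \frac{-17 - 7}{2 \left(-7\right)} = 3 \cdot \frac{1}{2} \left(- \frac{1}{7}\right) \left(-24\right) = 3 \cdot \frac{12}{7} = \frac{36}{7} \approx 5.1429$)
$t - \sqrt{S + 6110} = \frac{36}{7} - \sqrt{6607 + 6110} = \frac{36}{7} - \sqrt{12717} = \frac{36}{7} - 9 \sqrt{157}$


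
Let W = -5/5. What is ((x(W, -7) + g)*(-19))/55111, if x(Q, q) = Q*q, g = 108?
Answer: -2185/55111 ≈ -0.039647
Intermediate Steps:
W = -1 (W = -5*1/5 = -1)
((x(W, -7) + g)*(-19))/55111 = ((-1*(-7) + 108)*(-19))/55111 = ((7 + 108)*(-19))*(1/55111) = (115*(-19))*(1/55111) = -2185*1/55111 = -2185/55111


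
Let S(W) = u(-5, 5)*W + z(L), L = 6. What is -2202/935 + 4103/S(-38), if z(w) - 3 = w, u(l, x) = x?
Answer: -4234867/169235 ≈ -25.024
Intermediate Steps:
z(w) = 3 + w
S(W) = 9 + 5*W (S(W) = 5*W + (3 + 6) = 5*W + 9 = 9 + 5*W)
-2202/935 + 4103/S(-38) = -2202/935 + 4103/(9 + 5*(-38)) = -2202*1/935 + 4103/(9 - 190) = -2202/935 + 4103/(-181) = -2202/935 + 4103*(-1/181) = -2202/935 - 4103/181 = -4234867/169235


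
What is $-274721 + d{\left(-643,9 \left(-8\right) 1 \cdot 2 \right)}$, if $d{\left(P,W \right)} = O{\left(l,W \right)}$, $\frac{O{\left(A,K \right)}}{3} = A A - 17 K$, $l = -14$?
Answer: $-266789$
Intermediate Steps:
$O{\left(A,K \right)} = - 51 K + 3 A^{2}$ ($O{\left(A,K \right)} = 3 \left(A A - 17 K\right) = 3 \left(A^{2} - 17 K\right) = - 51 K + 3 A^{2}$)
$d{\left(P,W \right)} = 588 - 51 W$ ($d{\left(P,W \right)} = - 51 W + 3 \left(-14\right)^{2} = - 51 W + 3 \cdot 196 = - 51 W + 588 = 588 - 51 W$)
$-274721 + d{\left(-643,9 \left(-8\right) 1 \cdot 2 \right)} = -274721 - \left(-588 + 51 \cdot 9 \left(-8\right) 1 \cdot 2\right) = -274721 - \left(-588 + 51 \left(\left(-72\right) 2\right)\right) = -274721 + \left(588 - -7344\right) = -274721 + \left(588 + 7344\right) = -274721 + 7932 = -266789$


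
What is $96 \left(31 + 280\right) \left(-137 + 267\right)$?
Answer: $3881280$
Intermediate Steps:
$96 \left(31 + 280\right) \left(-137 + 267\right) = 96 \cdot 311 \cdot 130 = 96 \cdot 40430 = 3881280$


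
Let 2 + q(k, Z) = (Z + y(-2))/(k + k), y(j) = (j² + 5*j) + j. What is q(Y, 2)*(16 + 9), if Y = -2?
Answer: -25/2 ≈ -12.500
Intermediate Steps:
y(j) = j² + 6*j
q(k, Z) = -2 + (-8 + Z)/(2*k) (q(k, Z) = -2 + (Z - 2*(6 - 2))/(k + k) = -2 + (Z - 2*4)/((2*k)) = -2 + (Z - 8)*(1/(2*k)) = -2 + (-8 + Z)*(1/(2*k)) = -2 + (-8 + Z)/(2*k))
q(Y, 2)*(16 + 9) = ((½)*(-8 + 2 - 4*(-2))/(-2))*(16 + 9) = ((½)*(-½)*(-8 + 2 + 8))*25 = ((½)*(-½)*2)*25 = -½*25 = -25/2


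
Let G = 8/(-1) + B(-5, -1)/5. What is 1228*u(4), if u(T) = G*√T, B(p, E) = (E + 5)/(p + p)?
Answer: -496112/25 ≈ -19844.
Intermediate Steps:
B(p, E) = (5 + E)/(2*p) (B(p, E) = (5 + E)/((2*p)) = (5 + E)*(1/(2*p)) = (5 + E)/(2*p))
G = -202/25 (G = 8/(-1) + ((½)*(5 - 1)/(-5))/5 = 8*(-1) + ((½)*(-⅕)*4)*(⅕) = -8 - ⅖*⅕ = -8 - 2/25 = -202/25 ≈ -8.0800)
u(T) = -202*√T/25
1228*u(4) = 1228*(-202*√4/25) = 1228*(-202/25*2) = 1228*(-404/25) = -496112/25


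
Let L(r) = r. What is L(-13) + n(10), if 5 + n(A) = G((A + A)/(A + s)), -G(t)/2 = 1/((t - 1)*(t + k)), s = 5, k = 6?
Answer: -207/11 ≈ -18.818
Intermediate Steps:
G(t) = -2/((-1 + t)*(6 + t)) (G(t) = -2*1/((t - 1)*(t + 6)) = -2*1/((-1 + t)*(6 + t)) = -2/((-1 + t)*(6 + t)))
n(A) = -5 - 2/(-6 + 4*A²/(5 + A)² + 10*A/(5 + A)) (n(A) = -5 - 2/(-6 + ((A + A)/(A + 5))² + 5*((A + A)/(A + 5))) = -5 - 2/(-6 + ((2*A)/(5 + A))² + 5*((2*A)/(5 + A))) = -5 - 2/(-6 + (2*A/(5 + A))² + 5*(2*A/(5 + A))) = -5 - 2/(-6 + 4*A²/(5 + A)² + 10*A/(5 + A)))
L(-13) + n(10) = -13 + (350 - 21*10² + 15*10)/(-75 - 5*10 + 4*10²) = -13 + (350 - 21*100 + 150)/(-75 - 50 + 4*100) = -13 + (350 - 2100 + 150)/(-75 - 50 + 400) = -13 - 1600/275 = -13 + (1/275)*(-1600) = -13 - 64/11 = -207/11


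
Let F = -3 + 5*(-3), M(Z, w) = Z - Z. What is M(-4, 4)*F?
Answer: 0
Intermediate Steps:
M(Z, w) = 0
F = -18 (F = -3 - 15 = -18)
M(-4, 4)*F = 0*(-18) = 0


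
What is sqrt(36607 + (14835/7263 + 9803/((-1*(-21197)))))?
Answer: sqrt(10712472647799970091)/17105979 ≈ 191.34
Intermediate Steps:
sqrt(36607 + (14835/7263 + 9803/((-1*(-21197))))) = sqrt(36607 + (14835*(1/7263) + 9803/21197)) = sqrt(36607 + (4945/2421 + 9803*(1/21197))) = sqrt(36607 + (4945/2421 + 9803/21197)) = sqrt(36607 + 128552228/51317937) = sqrt(1878724271987/51317937) = sqrt(10712472647799970091)/17105979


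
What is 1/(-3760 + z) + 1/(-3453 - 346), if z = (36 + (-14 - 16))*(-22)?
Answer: -7691/14785708 ≈ -0.00052016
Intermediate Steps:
z = -132 (z = (36 - 30)*(-22) = 6*(-22) = -132)
1/(-3760 + z) + 1/(-3453 - 346) = 1/(-3760 - 132) + 1/(-3453 - 346) = 1/(-3892) + 1/(-3799) = -1/3892 - 1/3799 = -7691/14785708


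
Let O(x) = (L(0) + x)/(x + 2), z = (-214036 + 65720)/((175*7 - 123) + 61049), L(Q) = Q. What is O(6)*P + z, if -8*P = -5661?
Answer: 1050764321/1988832 ≈ 528.33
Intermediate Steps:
P = 5661/8 (P = -⅛*(-5661) = 5661/8 ≈ 707.63)
z = -148316/62151 (z = -148316/((1225 - 123) + 61049) = -148316/(1102 + 61049) = -148316/62151 ≈ -2.3864)
O(x) = x/(2 + x) (O(x) = (0 + x)/(x + 2) = x/(2 + x))
O(6)*P + z = (6/(2 + 6))*(5661/8) - 148316/62151 = (6/8)*(5661/8) - 148316/62151 = (6*(⅛))*(5661/8) - 148316/62151 = (¾)*(5661/8) - 148316/62151 = 16983/32 - 148316/62151 = 1050764321/1988832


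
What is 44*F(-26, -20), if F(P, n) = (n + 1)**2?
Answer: 15884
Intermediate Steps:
F(P, n) = (1 + n)**2
44*F(-26, -20) = 44*(1 - 20)**2 = 44*(-19)**2 = 44*361 = 15884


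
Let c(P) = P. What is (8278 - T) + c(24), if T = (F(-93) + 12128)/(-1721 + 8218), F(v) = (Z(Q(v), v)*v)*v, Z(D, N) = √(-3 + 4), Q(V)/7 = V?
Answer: 53917317/6497 ≈ 8298.8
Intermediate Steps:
Q(V) = 7*V
Z(D, N) = 1 (Z(D, N) = √1 = 1)
F(v) = v² (F(v) = (1*v)*v = v*v = v²)
T = 20777/6497 (T = ((-93)² + 12128)/(-1721 + 8218) = (8649 + 12128)/6497 = 20777*(1/6497) = 20777/6497 ≈ 3.1979)
(8278 - T) + c(24) = (8278 - 1*20777/6497) + 24 = (8278 - 20777/6497) + 24 = 53761389/6497 + 24 = 53917317/6497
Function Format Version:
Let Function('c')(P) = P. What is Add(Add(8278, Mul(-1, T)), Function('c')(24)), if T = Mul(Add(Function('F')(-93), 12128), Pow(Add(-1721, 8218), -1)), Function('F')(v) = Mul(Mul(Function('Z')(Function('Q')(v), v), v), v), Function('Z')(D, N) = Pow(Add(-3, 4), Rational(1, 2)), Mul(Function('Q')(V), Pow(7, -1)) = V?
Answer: Rational(53917317, 6497) ≈ 8298.8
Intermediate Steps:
Function('Q')(V) = Mul(7, V)
Function('Z')(D, N) = 1 (Function('Z')(D, N) = Pow(1, Rational(1, 2)) = 1)
Function('F')(v) = Pow(v, 2) (Function('F')(v) = Mul(Mul(1, v), v) = Mul(v, v) = Pow(v, 2))
T = Rational(20777, 6497) (T = Mul(Add(Pow(-93, 2), 12128), Pow(Add(-1721, 8218), -1)) = Mul(Add(8649, 12128), Pow(6497, -1)) = Mul(20777, Rational(1, 6497)) = Rational(20777, 6497) ≈ 3.1979)
Add(Add(8278, Mul(-1, T)), Function('c')(24)) = Add(Add(8278, Mul(-1, Rational(20777, 6497))), 24) = Add(Add(8278, Rational(-20777, 6497)), 24) = Add(Rational(53761389, 6497), 24) = Rational(53917317, 6497)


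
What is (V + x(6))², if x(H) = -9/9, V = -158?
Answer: 25281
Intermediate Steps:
x(H) = -1 (x(H) = -9*⅑ = -1)
(V + x(6))² = (-158 - 1)² = (-159)² = 25281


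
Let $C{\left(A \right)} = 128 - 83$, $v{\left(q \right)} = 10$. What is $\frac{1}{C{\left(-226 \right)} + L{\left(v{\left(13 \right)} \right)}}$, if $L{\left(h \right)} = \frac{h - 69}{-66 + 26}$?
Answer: $\frac{40}{1859} \approx 0.021517$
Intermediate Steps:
$C{\left(A \right)} = 45$
$L{\left(h \right)} = \frac{69}{40} - \frac{h}{40}$ ($L{\left(h \right)} = \frac{-69 + h}{-40} = \left(-69 + h\right) \left(- \frac{1}{40}\right) = \frac{69}{40} - \frac{h}{40}$)
$\frac{1}{C{\left(-226 \right)} + L{\left(v{\left(13 \right)} \right)}} = \frac{1}{45 + \left(\frac{69}{40} - \frac{1}{4}\right)} = \frac{1}{45 + \frac{59}{40}} = \frac{1}{\frac{1859}{40}} = \frac{40}{1859}$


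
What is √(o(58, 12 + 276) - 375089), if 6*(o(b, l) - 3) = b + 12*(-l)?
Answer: I*√3380871/3 ≈ 612.91*I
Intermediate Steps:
o(b, l) = 3 - 2*l + b/6 (o(b, l) = 3 + (b + 12*(-l))/6 = 3 + (b - 12*l)/6 = 3 + (-2*l + b/6) = 3 - 2*l + b/6)
√(o(58, 12 + 276) - 375089) = √((3 - 2*(12 + 276) + (⅙)*58) - 375089) = √((3 - 2*288 + 29/3) - 375089) = √((3 - 576 + 29/3) - 375089) = √(-1690/3 - 375089) = √(-1126957/3) = I*√3380871/3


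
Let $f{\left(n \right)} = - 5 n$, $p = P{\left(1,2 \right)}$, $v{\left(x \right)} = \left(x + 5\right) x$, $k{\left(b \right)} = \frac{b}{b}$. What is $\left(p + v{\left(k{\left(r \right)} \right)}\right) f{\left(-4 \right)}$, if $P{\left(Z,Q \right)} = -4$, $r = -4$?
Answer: $40$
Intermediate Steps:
$k{\left(b \right)} = 1$
$v{\left(x \right)} = x \left(5 + x\right)$ ($v{\left(x \right)} = \left(5 + x\right) x = x \left(5 + x\right)$)
$p = -4$
$\left(p + v{\left(k{\left(r \right)} \right)}\right) f{\left(-4 \right)} = \left(-4 + 1 \left(5 + 1\right)\right) \left(\left(-5\right) \left(-4\right)\right) = \left(-4 + 1 \cdot 6\right) 20 = \left(-4 + 6\right) 20 = 2 \cdot 20 = 40$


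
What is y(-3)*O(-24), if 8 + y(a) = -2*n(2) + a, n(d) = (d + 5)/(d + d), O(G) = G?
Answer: 348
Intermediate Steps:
n(d) = (5 + d)/(2*d) (n(d) = (5 + d)/((2*d)) = (5 + d)*(1/(2*d)) = (5 + d)/(2*d))
y(a) = -23/2 + a (y(a) = -8 + (-(5 + 2)/2 + a) = -8 + (-7/2 + a) = -23/2 + a)
y(-3)*O(-24) = (-23/2 - 3)*(-24) = -29/2*(-24) = 348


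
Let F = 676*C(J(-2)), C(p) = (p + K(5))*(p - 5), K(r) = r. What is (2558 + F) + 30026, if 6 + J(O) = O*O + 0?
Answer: 18388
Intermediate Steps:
J(O) = -6 + O**2 (J(O) = -6 + (O*O + 0) = -6 + (O**2 + 0) = -6 + O**2)
C(p) = (-5 + p)*(5 + p) (C(p) = (p + 5)*(p - 5) = (5 + p)*(-5 + p) = (-5 + p)*(5 + p))
F = -14196 (F = 676*(-25 + (-6 + (-2)**2)**2) = 676*(-25 + (-6 + 4)**2) = 676*(-25 + (-2)**2) = 676*(-25 + 4) = 676*(-21) = -14196)
(2558 + F) + 30026 = (2558 - 14196) + 30026 = -11638 + 30026 = 18388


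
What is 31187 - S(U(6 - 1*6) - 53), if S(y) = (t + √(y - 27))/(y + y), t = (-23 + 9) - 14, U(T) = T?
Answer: 1652897/53 + 2*I*√5/53 ≈ 31187.0 + 0.08438*I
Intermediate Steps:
t = -28 (t = -14 - 14 = -28)
S(y) = (-28 + √(-27 + y))/(2*y) (S(y) = (-28 + √(y - 27))/(y + y) = (-28 + √(-27 + y))/((2*y)) = (-28 + √(-27 + y))*(1/(2*y)) = (-28 + √(-27 + y))/(2*y))
31187 - S(U(6 - 1*6) - 53) = 31187 - (-28 + √(-27 + ((6 - 1*6) - 53)))/(2*((6 - 1*6) - 53)) = 31187 - (-28 + √(-27 + ((6 - 6) - 53)))/(2*((6 - 6) - 53)) = 31187 - (-28 + √(-27 + (0 - 53)))/(2*(0 - 53)) = 31187 - (-28 + √(-27 - 53))/(2*(-53)) = 31187 - (-1)*(-28 + √(-80))/(2*53) = 31187 - (-1)*(-28 + 4*I*√5)/(2*53) = 31187 - (14/53 - 2*I*√5/53) = 31187 + (-14/53 + 2*I*√5/53) = 1652897/53 + 2*I*√5/53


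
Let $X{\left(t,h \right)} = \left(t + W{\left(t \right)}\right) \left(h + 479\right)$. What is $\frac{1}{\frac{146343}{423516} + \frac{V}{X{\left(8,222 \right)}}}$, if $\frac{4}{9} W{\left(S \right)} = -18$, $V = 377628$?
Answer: $- \frac{6432502180}{104398293767} \approx -0.061615$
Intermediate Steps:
$W{\left(S \right)} = - \frac{81}{2}$ ($W{\left(S \right)} = \frac{9}{4} \left(-18\right) = - \frac{81}{2}$)
$X{\left(t,h \right)} = \left(479 + h\right) \left(- \frac{81}{2} + t\right)$ ($X{\left(t,h \right)} = \left(t - \frac{81}{2}\right) \left(h + 479\right) = \left(- \frac{81}{2} + t\right) \left(479 + h\right) = \left(479 + h\right) \left(- \frac{81}{2} + t\right)$)
$\frac{1}{\frac{146343}{423516} + \frac{V}{X{\left(8,222 \right)}}} = \frac{1}{\frac{146343}{423516} + \frac{377628}{- \frac{38799}{2} + 479 \cdot 8 - 8991 + 222 \cdot 8}} = \frac{1}{146343 \cdot \frac{1}{423516} + \frac{377628}{- \frac{38799}{2} + 3832 - 8991 + 1776}} = \frac{1}{\frac{48781}{141172} + \frac{377628}{- \frac{45565}{2}}} = \frac{1}{\frac{48781}{141172} + 377628 \left(- \frac{2}{45565}\right)} = \frac{1}{\frac{48781}{141172} - \frac{755256}{45565}} = \frac{1}{- \frac{104398293767}{6432502180}} = - \frac{6432502180}{104398293767}$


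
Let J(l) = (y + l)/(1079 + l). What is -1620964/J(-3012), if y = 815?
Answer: -3133323412/2197 ≈ -1.4262e+6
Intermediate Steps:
J(l) = (815 + l)/(1079 + l)
-1620964/J(-3012) = -1620964*(1079 - 3012)/(815 - 3012) = -1620964/(-2197/(-1933)) = -1620964/((-1/1933*(-2197))) = -1620964/2197/1933 = -1620964*1933/2197 = -3133323412/2197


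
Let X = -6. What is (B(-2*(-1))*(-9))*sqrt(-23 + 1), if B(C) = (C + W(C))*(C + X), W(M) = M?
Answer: 144*I*sqrt(22) ≈ 675.42*I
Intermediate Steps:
B(C) = 2*C*(-6 + C) (B(C) = (C + C)*(C - 6) = (2*C)*(-6 + C) = 2*C*(-6 + C))
(B(-2*(-1))*(-9))*sqrt(-23 + 1) = ((2*(-2*(-1))*(-6 - 2*(-1)))*(-9))*sqrt(-23 + 1) = ((2*2*(-6 + 2))*(-9))*sqrt(-22) = ((2*2*(-4))*(-9))*(I*sqrt(22)) = (-16*(-9))*(I*sqrt(22)) = 144*(I*sqrt(22)) = 144*I*sqrt(22)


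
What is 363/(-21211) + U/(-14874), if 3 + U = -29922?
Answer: 209779971/105164138 ≈ 1.9948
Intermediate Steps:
U = -29925 (U = -3 - 29922 = -29925)
363/(-21211) + U/(-14874) = 363/(-21211) - 29925/(-14874) = 363*(-1/21211) - 29925*(-1/14874) = -363/21211 + 9975/4958 = 209779971/105164138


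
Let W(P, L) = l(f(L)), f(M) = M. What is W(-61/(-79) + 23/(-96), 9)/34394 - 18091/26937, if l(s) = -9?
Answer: -622464287/926471178 ≈ -0.67187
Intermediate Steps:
W(P, L) = -9
W(-61/(-79) + 23/(-96), 9)/34394 - 18091/26937 = -9/34394 - 18091/26937 = -622464287/926471178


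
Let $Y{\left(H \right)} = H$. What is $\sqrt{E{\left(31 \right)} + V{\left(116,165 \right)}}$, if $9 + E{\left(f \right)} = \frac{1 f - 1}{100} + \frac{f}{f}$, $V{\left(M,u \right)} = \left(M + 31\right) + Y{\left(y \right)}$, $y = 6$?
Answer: $\frac{\sqrt{14530}}{10} \approx 12.054$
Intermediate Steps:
$V{\left(M,u \right)} = 37 + M$ ($V{\left(M,u \right)} = \left(M + 31\right) + 6 = \left(31 + M\right) + 6 = 37 + M$)
$E{\left(f \right)} = - \frac{801}{100} + \frac{f}{100}$ ($E{\left(f \right)} = -9 + \left(\frac{1 f - 1}{100} + \frac{f}{f}\right) = -9 + \left(\left(f - 1\right) \frac{1}{100} + 1\right) = -9 + \left(\left(-1 + f\right) \frac{1}{100} + 1\right) = -9 + \left(\left(- \frac{1}{100} + \frac{f}{100}\right) + 1\right) = -9 + \left(\frac{99}{100} + \frac{f}{100}\right) = - \frac{801}{100} + \frac{f}{100}$)
$\sqrt{E{\left(31 \right)} + V{\left(116,165 \right)}} = \sqrt{\left(- \frac{801}{100} + \frac{1}{100} \cdot 31\right) + \left(37 + 116\right)} = \sqrt{\left(- \frac{801}{100} + \frac{31}{100}\right) + 153} = \sqrt{- \frac{77}{10} + 153} = \sqrt{\frac{1453}{10}} = \frac{\sqrt{14530}}{10}$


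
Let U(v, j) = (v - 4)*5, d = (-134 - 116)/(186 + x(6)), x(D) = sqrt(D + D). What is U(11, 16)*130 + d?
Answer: 13109225/2882 + 125*sqrt(3)/8646 ≈ 4548.7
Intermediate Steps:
x(D) = sqrt(2)*sqrt(D) (x(D) = sqrt(2*D) = sqrt(2)*sqrt(D))
d = -250/(186 + 2*sqrt(3)) (d = (-134 - 116)/(186 + sqrt(2)*sqrt(6)) = -250/(186 + 2*sqrt(3)) ≈ -1.3195)
U(v, j) = -20 + 5*v (U(v, j) = (-4 + v)*5 = -20 + 5*v)
U(11, 16)*130 + d = (-20 + 5*11)*130 + (-3875/2882 + 125*sqrt(3)/8646) = (-20 + 55)*130 + (-3875/2882 + 125*sqrt(3)/8646) = 35*130 + (-3875/2882 + 125*sqrt(3)/8646) = 4550 + (-3875/2882 + 125*sqrt(3)/8646) = 13109225/2882 + 125*sqrt(3)/8646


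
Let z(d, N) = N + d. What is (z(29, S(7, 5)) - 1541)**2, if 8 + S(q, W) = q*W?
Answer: 2205225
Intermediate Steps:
S(q, W) = -8 + W*q (S(q, W) = -8 + q*W = -8 + W*q)
(z(29, S(7, 5)) - 1541)**2 = (((-8 + 5*7) + 29) - 1541)**2 = (((-8 + 35) + 29) - 1541)**2 = ((27 + 29) - 1541)**2 = (56 - 1541)**2 = (-1485)**2 = 2205225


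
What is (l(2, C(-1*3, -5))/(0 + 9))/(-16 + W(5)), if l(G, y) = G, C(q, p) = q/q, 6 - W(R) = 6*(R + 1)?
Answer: -1/207 ≈ -0.0048309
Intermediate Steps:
W(R) = -6*R (W(R) = 6 - 6*(R + 1) = 6 - 6*(1 + R) = 6 - (6 + 6*R) = 6 + (-6 - 6*R) = -6*R)
C(q, p) = 1
(l(2, C(-1*3, -5))/(0 + 9))/(-16 + W(5)) = (2/(0 + 9))/(-16 - 6*5) = (2/9)/(-16 - 30) = (2*(1/9))/(-46) = (2/9)*(-1/46) = -1/207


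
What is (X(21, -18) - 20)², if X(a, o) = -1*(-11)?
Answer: 81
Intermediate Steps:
X(a, o) = 11
(X(21, -18) - 20)² = (11 - 20)² = (-9)² = 81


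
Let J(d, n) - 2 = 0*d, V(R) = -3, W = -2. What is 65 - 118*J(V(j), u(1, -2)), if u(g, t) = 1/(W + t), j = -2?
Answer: -171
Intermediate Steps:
u(g, t) = 1/(-2 + t)
J(d, n) = 2 (J(d, n) = 2 + 0*d = 2 + 0 = 2)
65 - 118*J(V(j), u(1, -2)) = 65 - 118*2 = 65 - 236 = -171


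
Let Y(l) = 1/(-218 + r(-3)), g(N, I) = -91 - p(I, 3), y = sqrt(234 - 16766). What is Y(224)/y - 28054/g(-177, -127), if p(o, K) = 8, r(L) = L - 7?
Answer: 28054/99 + I*sqrt(4133)/1884648 ≈ 283.37 + 3.4112e-5*I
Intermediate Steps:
r(L) = -7 + L
y = 2*I*sqrt(4133) (y = sqrt(-16532) = 2*I*sqrt(4133) ≈ 128.58*I)
g(N, I) = -99 (g(N, I) = -91 - 1*8 = -91 - 8 = -99)
Y(l) = -1/228 (Y(l) = 1/(-218 + (-7 - 3)) = 1/(-218 - 10) = 1/(-228) = -1/228)
Y(224)/y - 28054/g(-177, -127) = -(-I*sqrt(4133)/8266)/228 - 28054/(-99) = -(-1)*I*sqrt(4133)/1884648 - 28054*(-1/99) = I*sqrt(4133)/1884648 + 28054/99 = 28054/99 + I*sqrt(4133)/1884648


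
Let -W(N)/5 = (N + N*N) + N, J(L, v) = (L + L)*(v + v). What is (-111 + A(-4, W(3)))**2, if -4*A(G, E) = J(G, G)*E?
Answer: 1185921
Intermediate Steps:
J(L, v) = 4*L*v (J(L, v) = (2*L)*(2*v) = 4*L*v)
W(N) = -10*N - 5*N**2 (W(N) = -5*((N + N*N) + N) = -5*((N + N**2) + N) = -5*(N**2 + 2*N) = -10*N - 5*N**2)
A(G, E) = -E*G**2 (A(G, E) = -4*G*G*E/4 = -4*G**2*E/4 = -E*G**2)
(-111 + A(-4, W(3)))**2 = (-111 - 1*(-5*3*(2 + 3))*(-4)**2)**2 = (-111 - 1*(-5*3*5)*16)**2 = (-111 - 1*(-75)*16)**2 = (-111 + 1200)**2 = 1089**2 = 1185921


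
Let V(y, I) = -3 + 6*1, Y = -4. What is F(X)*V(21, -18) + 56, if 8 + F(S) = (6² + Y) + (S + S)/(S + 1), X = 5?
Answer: 133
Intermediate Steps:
V(y, I) = 3 (V(y, I) = -3 + 6 = 3)
F(S) = 24 + 2*S/(1 + S) (F(S) = -8 + ((6² - 4) + (S + S)/(S + 1)) = -8 + ((36 - 4) + (2*S)/(1 + S)) = -8 + (32 + 2*S/(1 + S)) = 24 + 2*S/(1 + S))
F(X)*V(21, -18) + 56 = (2*(12 + 13*5)/(1 + 5))*3 + 56 = (2*(12 + 65)/6)*3 + 56 = (2*(⅙)*77)*3 + 56 = (77/3)*3 + 56 = 77 + 56 = 133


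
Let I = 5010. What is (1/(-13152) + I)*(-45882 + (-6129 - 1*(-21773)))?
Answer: -996213875761/6576 ≈ -1.5149e+8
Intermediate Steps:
(1/(-13152) + I)*(-45882 + (-6129 - 1*(-21773))) = (1/(-13152) + 5010)*(-45882 + (-6129 - 1*(-21773))) = (-1/13152 + 5010)*(-45882 + (-6129 + 21773)) = 65891519*(-45882 + 15644)/13152 = (65891519/13152)*(-30238) = -996213875761/6576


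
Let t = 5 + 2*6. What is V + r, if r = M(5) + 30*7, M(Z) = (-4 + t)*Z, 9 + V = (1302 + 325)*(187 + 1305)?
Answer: 2427750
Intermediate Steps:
t = 17 (t = 5 + 12 = 17)
V = 2427475 (V = -9 + (1302 + 325)*(187 + 1305) = -9 + 1627*1492 = -9 + 2427484 = 2427475)
M(Z) = 13*Z (M(Z) = (-4 + 17)*Z = 13*Z)
r = 275 (r = 13*5 + 30*7 = 65 + 210 = 275)
V + r = 2427475 + 275 = 2427750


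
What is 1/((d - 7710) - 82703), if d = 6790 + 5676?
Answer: -1/77947 ≈ -1.2829e-5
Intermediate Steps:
d = 12466
1/((d - 7710) - 82703) = 1/((12466 - 7710) - 82703) = 1/(4756 - 82703) = 1/(-77947) = -1/77947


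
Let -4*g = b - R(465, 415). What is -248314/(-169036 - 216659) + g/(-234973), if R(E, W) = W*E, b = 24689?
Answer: 84240636659/181255822470 ≈ 0.46476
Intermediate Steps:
R(E, W) = E*W
g = 84143/2 (g = -(24689 - 465*415)/4 = -(24689 - 1*192975)/4 = -(24689 - 192975)/4 = -¼*(-168286) = 84143/2 ≈ 42072.)
-248314/(-169036 - 216659) + g/(-234973) = -248314/(-169036 - 216659) + (84143/2)/(-234973) = -248314/(-385695) + (84143/2)*(-1/234973) = -248314*(-1/385695) - 84143/469946 = 248314/385695 - 84143/469946 = 84240636659/181255822470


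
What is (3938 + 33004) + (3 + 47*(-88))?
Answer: 32809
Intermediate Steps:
(3938 + 33004) + (3 + 47*(-88)) = 36942 + (3 - 4136) = 36942 - 4133 = 32809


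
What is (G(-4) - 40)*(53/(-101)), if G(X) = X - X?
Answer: 2120/101 ≈ 20.990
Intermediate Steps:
G(X) = 0
(G(-4) - 40)*(53/(-101)) = (0 - 40)*(53/(-101)) = -2120*(-1)/101 = -40*(-53/101) = 2120/101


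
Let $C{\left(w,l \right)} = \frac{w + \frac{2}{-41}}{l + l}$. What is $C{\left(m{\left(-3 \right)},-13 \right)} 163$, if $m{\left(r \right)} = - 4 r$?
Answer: $- \frac{39935}{533} \approx -74.925$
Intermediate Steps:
$C{\left(w,l \right)} = \frac{- \frac{2}{41} + w}{2 l}$ ($C{\left(w,l \right)} = \frac{w + 2 \left(- \frac{1}{41}\right)}{2 l} = \left(w - \frac{2}{41}\right) \frac{1}{2 l} = \left(- \frac{2}{41} + w\right) \frac{1}{2 l} = \frac{- \frac{2}{41} + w}{2 l}$)
$C{\left(m{\left(-3 \right)},-13 \right)} 163 = \frac{-2 + 41 \left(\left(-4\right) \left(-3\right)\right)}{82 \left(-13\right)} 163 = \frac{1}{82} \left(- \frac{1}{13}\right) \left(-2 + 41 \cdot 12\right) 163 = \frac{1}{82} \left(- \frac{1}{13}\right) \left(-2 + 492\right) 163 = \frac{1}{82} \left(- \frac{1}{13}\right) 490 \cdot 163 = \left(- \frac{245}{533}\right) 163 = - \frac{39935}{533}$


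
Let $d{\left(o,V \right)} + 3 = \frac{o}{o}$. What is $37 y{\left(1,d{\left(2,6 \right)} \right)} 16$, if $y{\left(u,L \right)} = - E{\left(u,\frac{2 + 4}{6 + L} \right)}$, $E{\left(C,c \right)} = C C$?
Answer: $-592$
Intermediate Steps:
$E{\left(C,c \right)} = C^{2}$
$d{\left(o,V \right)} = -2$ ($d{\left(o,V \right)} = -3 + \frac{o}{o} = -3 + 1 = -2$)
$y{\left(u,L \right)} = - u^{2}$
$37 y{\left(1,d{\left(2,6 \right)} \right)} 16 = 37 \left(- 1^{2}\right) 16 = 37 \left(\left(-1\right) 1\right) 16 = 37 \left(-1\right) 16 = \left(-37\right) 16 = -592$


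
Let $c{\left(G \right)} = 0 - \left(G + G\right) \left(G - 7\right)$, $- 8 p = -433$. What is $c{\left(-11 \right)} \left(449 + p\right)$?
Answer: $- \frac{398475}{2} \approx -1.9924 \cdot 10^{5}$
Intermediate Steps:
$p = \frac{433}{8}$ ($p = \left(- \frac{1}{8}\right) \left(-433\right) = \frac{433}{8} \approx 54.125$)
$c{\left(G \right)} = - 2 G \left(-7 + G\right)$ ($c{\left(G \right)} = 0 - 2 G \left(-7 + G\right) = - 2 G \left(-7 + G\right)$)
$c{\left(-11 \right)} \left(449 + p\right) = 2 \left(-11\right) \left(7 - -11\right) \left(449 + \frac{433}{8}\right) = 2 \left(-11\right) \left(7 + 11\right) \frac{4025}{8} = 2 \left(-11\right) 18 \cdot \frac{4025}{8} = \left(-396\right) \frac{4025}{8} = - \frac{398475}{2}$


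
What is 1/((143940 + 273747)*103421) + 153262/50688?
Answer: 1103425279812527/364933385853696 ≈ 3.0236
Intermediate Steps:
1/((143940 + 273747)*103421) + 153262/50688 = (1/103421)/417687 + 153262*(1/50688) = (1/417687)*(1/103421) + 76631/25344 = 1/43197607227 + 76631/25344 = 1103425279812527/364933385853696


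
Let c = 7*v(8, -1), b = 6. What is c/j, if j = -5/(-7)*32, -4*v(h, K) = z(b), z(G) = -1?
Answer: 49/640 ≈ 0.076563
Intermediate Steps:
v(h, K) = ¼ (v(h, K) = -¼*(-1) = ¼)
c = 7/4 (c = 7*(¼) = 7/4 ≈ 1.7500)
j = 160/7 (j = -5*(-⅐)*32 = (5/7)*32 = 160/7 ≈ 22.857)
c/j = 7/(4*(160/7)) = (7/4)*(7/160) = 49/640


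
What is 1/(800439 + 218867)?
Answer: 1/1019306 ≈ 9.8106e-7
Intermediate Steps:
1/(800439 + 218867) = 1/1019306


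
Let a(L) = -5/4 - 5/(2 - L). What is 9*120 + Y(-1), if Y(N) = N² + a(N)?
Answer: 12937/12 ≈ 1078.1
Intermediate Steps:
a(L) = -5/4 - 5/(2 - L) (a(L) = -5*¼ - 5/(2 - L) = -5/4 - 5/(2 - L))
Y(N) = N² + 5*(6 - N)/(4*(-2 + N))
9*120 + Y(-1) = 9*120 + (30 - 5*(-1) + 4*(-1)²*(-2 - 1))/(4*(-2 - 1)) = 1080 + (¼)*(30 + 5 + 4*1*(-3))/(-3) = 1080 + (¼)*(-⅓)*(30 + 5 - 12) = 1080 + (¼)*(-⅓)*23 = 1080 - 23/12 = 12937/12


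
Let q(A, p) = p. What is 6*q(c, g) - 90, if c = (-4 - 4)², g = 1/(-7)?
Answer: -636/7 ≈ -90.857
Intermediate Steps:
g = -⅐ ≈ -0.14286
c = 64 (c = (-8)² = 64)
6*q(c, g) - 90 = 6*(-⅐) - 90 = -6/7 - 90 = -636/7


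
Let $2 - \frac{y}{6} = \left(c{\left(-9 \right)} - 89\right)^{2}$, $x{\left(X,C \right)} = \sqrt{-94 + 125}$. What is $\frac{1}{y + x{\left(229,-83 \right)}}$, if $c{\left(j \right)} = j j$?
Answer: $- \frac{12}{4463} - \frac{\sqrt{31}}{138353} \approx -0.002729$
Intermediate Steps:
$x{\left(X,C \right)} = \sqrt{31}$
$c{\left(j \right)} = j^{2}$
$y = -372$ ($y = 12 - 6 \left(\left(-9\right)^{2} - 89\right)^{2} = 12 - 6 \left(81 - 89\right)^{2} = 12 - 6 \left(-8\right)^{2} = 12 - 384 = -372$)
$\frac{1}{y + x{\left(229,-83 \right)}} = \frac{1}{-372 + \sqrt{31}}$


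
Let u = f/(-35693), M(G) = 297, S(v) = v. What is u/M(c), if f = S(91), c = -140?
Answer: -13/1514403 ≈ -8.5842e-6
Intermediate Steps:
f = 91
u = -13/5099 (u = 91/(-35693) = 91*(-1/35693) = -13/5099 ≈ -0.0025495)
u/M(c) = -13/5099/297 = -13/5099*1/297 = -13/1514403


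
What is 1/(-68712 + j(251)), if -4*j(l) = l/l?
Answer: -4/274849 ≈ -1.4553e-5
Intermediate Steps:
j(l) = -¼ (j(l) = -l/(4*l) = -¼*1 = -¼)
1/(-68712 + j(251)) = 1/(-68712 - ¼) = 1/(-274849/4) = -4/274849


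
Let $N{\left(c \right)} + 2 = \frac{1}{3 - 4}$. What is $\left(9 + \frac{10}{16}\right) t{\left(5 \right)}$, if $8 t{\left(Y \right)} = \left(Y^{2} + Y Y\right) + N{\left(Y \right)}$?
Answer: $\frac{3619}{64} \approx 56.547$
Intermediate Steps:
$N{\left(c \right)} = -3$ ($N{\left(c \right)} = -2 + \frac{1}{3 - 4} = -2 + \frac{1}{-1} = -2 - 1 = -3$)
$t{\left(Y \right)} = - \frac{3}{8} + \frac{Y^{2}}{4}$ ($t{\left(Y \right)} = \frac{\left(Y^{2} + Y Y\right) - 3}{8} = \frac{\left(Y^{2} + Y^{2}\right) - 3}{8} = \frac{2 Y^{2} - 3}{8} = \frac{-3 + 2 Y^{2}}{8} = - \frac{3}{8} + \frac{Y^{2}}{4}$)
$\left(9 + \frac{10}{16}\right) t{\left(5 \right)} = \left(9 + \frac{10}{16}\right) \left(- \frac{3}{8} + \frac{5^{2}}{4}\right) = \left(9 + 10 \cdot \frac{1}{16}\right) \left(- \frac{3}{8} + \frac{1}{4} \cdot 25\right) = \left(9 + \frac{5}{8}\right) \left(- \frac{3}{8} + \frac{25}{4}\right) = \frac{77}{8} \cdot \frac{47}{8} = \frac{3619}{64}$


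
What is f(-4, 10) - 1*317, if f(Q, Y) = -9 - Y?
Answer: -336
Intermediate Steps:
f(-4, 10) - 1*317 = (-9 - 1*10) - 1*317 = (-9 - 10) - 317 = -19 - 317 = -336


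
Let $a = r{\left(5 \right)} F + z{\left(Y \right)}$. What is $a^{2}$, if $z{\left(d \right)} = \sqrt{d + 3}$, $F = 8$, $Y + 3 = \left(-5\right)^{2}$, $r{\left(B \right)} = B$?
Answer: $2025$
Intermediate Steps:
$Y = 22$ ($Y = -3 + \left(-5\right)^{2} = -3 + 25 = 22$)
$z{\left(d \right)} = \sqrt{3 + d}$
$a = 45$ ($a = 5 \cdot 8 + \sqrt{3 + 22} = 40 + \sqrt{25} = 40 + 5 = 45$)
$a^{2} = 45^{2} = 2025$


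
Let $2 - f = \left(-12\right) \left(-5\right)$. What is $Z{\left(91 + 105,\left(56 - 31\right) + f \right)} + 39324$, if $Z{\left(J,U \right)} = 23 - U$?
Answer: $39380$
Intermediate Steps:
$f = -58$ ($f = 2 - \left(-12\right) \left(-5\right) = 2 - 60 = -58$)
$Z{\left(91 + 105,\left(56 - 31\right) + f \right)} + 39324 = \left(23 - \left(\left(56 - 31\right) - 58\right)\right) + 39324 = \left(23 - \left(25 - 58\right)\right) + 39324 = \left(23 - -33\right) + 39324 = \left(23 + 33\right) + 39324 = 56 + 39324 = 39380$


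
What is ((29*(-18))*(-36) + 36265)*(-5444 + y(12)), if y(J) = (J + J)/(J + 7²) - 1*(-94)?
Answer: -17966530582/61 ≈ -2.9453e+8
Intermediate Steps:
y(J) = 94 + 2*J/(49 + J) (y(J) = (2*J)/(J + 49) + 94 = (2*J)/(49 + J) + 94 = 2*J/(49 + J) + 94 = 94 + 2*J/(49 + J))
((29*(-18))*(-36) + 36265)*(-5444 + y(12)) = ((29*(-18))*(-36) + 36265)*(-5444 + 2*(2303 + 48*12)/(49 + 12)) = (-522*(-36) + 36265)*(-5444 + 2*(2303 + 576)/61) = (18792 + 36265)*(-5444 + 2*(1/61)*2879) = 55057*(-5444 + 5758/61) = 55057*(-326326/61) = -17966530582/61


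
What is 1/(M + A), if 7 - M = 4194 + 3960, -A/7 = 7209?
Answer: -1/58610 ≈ -1.7062e-5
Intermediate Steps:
A = -50463 (A = -7*7209 = -50463)
M = -8147 (M = 7 - (4194 + 3960) = 7 - 1*8154 = 7 - 8154 = -8147)
1/(M + A) = 1/(-8147 - 50463) = 1/(-58610) = -1/58610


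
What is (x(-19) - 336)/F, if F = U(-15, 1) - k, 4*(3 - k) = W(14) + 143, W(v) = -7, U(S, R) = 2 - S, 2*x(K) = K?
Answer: -691/96 ≈ -7.1979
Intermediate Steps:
x(K) = K/2
k = -31 (k = 3 - (-7 + 143)/4 = 3 - 1/4*136 = 3 - 34 = -31)
F = 48 (F = (2 - 1*(-15)) - 1*(-31) = (2 + 15) + 31 = 17 + 31 = 48)
(x(-19) - 336)/F = ((1/2)*(-19) - 336)/48 = (-19/2 - 336)*(1/48) = -691/2*1/48 = -691/96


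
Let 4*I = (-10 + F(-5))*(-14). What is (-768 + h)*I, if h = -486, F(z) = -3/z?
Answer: -206283/5 ≈ -41257.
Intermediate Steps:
I = 329/10 (I = ((-10 - 3/(-5))*(-14))/4 = ((-10 - 3*(-⅕))*(-14))/4 = ((-10 + ⅗)*(-14))/4 = (-47/5*(-14))/4 = (¼)*(658/5) = 329/10 ≈ 32.900)
(-768 + h)*I = (-768 - 486)*(329/10) = -1254*329/10 = -206283/5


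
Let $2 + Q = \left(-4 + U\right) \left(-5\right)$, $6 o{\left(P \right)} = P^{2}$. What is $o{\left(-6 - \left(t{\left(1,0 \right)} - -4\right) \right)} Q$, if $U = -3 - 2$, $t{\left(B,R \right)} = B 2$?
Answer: $1032$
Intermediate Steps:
$t{\left(B,R \right)} = 2 B$
$U = -5$
$o{\left(P \right)} = \frac{P^{2}}{6}$
$Q = 43$ ($Q = -2 + \left(-4 - 5\right) \left(-5\right) = -2 - -45 = -2 + 45 = 43$)
$o{\left(-6 - \left(t{\left(1,0 \right)} - -4\right) \right)} Q = \frac{\left(-6 - \left(2 \cdot 1 - -4\right)\right)^{2}}{6} \cdot 43 = \frac{\left(-6 - \left(2 + 4\right)\right)^{2}}{6} \cdot 43 = \frac{\left(-6 - 6\right)^{2}}{6} \cdot 43 = \frac{\left(-12\right)^{2}}{6} \cdot 43 = \frac{1}{6} \cdot 144 \cdot 43 = 24 \cdot 43 = 1032$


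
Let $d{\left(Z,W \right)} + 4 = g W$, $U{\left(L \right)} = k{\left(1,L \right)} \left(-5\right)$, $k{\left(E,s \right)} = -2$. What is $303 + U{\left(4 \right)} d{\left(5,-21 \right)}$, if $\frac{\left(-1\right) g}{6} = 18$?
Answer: $22943$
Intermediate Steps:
$g = -108$ ($g = \left(-6\right) 18 = -108$)
$U{\left(L \right)} = 10$ ($U{\left(L \right)} = \left(-2\right) \left(-5\right) = 10$)
$d{\left(Z,W \right)} = -4 - 108 W$
$303 + U{\left(4 \right)} d{\left(5,-21 \right)} = 303 + 10 \left(-4 - -2268\right) = 303 + 10 \left(-4 + 2268\right) = 303 + 10 \cdot 2264 = 303 + 22640 = 22943$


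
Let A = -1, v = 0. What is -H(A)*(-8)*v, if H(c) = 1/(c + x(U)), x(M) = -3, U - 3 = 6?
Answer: 0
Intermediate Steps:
U = 9 (U = 3 + 6 = 9)
H(c) = 1/(-3 + c) (H(c) = 1/(c - 3) = 1/(-3 + c))
-H(A)*(-8)*v = --8/(-3 - 1)*0 = --8/(-4)*0 = -(-1/4*(-8))*0 = -2*0 = -1*0 = 0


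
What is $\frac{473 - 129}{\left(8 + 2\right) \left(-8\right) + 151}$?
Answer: $\frac{344}{71} \approx 4.8451$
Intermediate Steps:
$\frac{473 - 129}{\left(8 + 2\right) \left(-8\right) + 151} = \frac{344}{10 \left(-8\right) + 151} = \frac{344}{-80 + 151} = \frac{344}{71}$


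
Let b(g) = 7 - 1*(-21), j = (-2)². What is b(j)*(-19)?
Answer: -532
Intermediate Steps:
j = 4
b(g) = 28 (b(g) = 7 + 21 = 28)
b(j)*(-19) = 28*(-19) = -532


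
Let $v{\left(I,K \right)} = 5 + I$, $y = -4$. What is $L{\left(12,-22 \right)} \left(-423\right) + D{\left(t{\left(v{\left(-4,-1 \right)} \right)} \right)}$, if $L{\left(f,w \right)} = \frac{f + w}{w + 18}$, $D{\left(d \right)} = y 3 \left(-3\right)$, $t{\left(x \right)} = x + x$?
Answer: $- \frac{2043}{2} \approx -1021.5$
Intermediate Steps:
$t{\left(x \right)} = 2 x$
$D{\left(d \right)} = 36$ ($D{\left(d \right)} = - 4 \cdot 3 \left(-3\right) = \left(-4\right) \left(-9\right) = 36$)
$L{\left(f,w \right)} = \frac{f + w}{18 + w}$
$L{\left(12,-22 \right)} \left(-423\right) + D{\left(t{\left(v{\left(-4,-1 \right)} \right)} \right)} = \frac{12 - 22}{18 - 22} \left(-423\right) + 36 = \frac{1}{-4} \left(-10\right) \left(-423\right) + 36 = \left(- \frac{1}{4}\right) \left(-10\right) \left(-423\right) + 36 = \frac{5}{2} \left(-423\right) + 36 = - \frac{2115}{2} + 36 = - \frac{2043}{2}$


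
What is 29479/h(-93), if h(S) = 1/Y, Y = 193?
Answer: 5689447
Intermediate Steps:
h(S) = 1/193
29479/h(-93) = 29479/(1/193) = 29479*193 = 5689447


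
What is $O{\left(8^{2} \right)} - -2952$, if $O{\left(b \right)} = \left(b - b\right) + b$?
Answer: $3016$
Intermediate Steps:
$O{\left(b \right)} = b$ ($O{\left(b \right)} = 0 + b = b$)
$O{\left(8^{2} \right)} - -2952 = 8^{2} - -2952 = 64 + 2952 = 3016$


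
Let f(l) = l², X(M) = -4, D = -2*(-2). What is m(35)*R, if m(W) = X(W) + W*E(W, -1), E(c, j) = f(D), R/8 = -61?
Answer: -271328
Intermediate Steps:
R = -488 (R = 8*(-61) = -488)
D = 4
E(c, j) = 16 (E(c, j) = 4² = 16)
m(W) = -4 + 16*W (m(W) = -4 + W*16 = -4 + 16*W)
m(35)*R = (-4 + 16*35)*(-488) = (-4 + 560)*(-488) = 556*(-488) = -271328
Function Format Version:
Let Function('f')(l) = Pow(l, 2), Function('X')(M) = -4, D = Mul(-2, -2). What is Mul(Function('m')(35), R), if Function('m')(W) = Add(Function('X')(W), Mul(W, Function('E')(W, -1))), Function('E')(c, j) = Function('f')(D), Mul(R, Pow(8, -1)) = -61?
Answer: -271328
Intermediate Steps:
R = -488 (R = Mul(8, -61) = -488)
D = 4
Function('E')(c, j) = 16 (Function('E')(c, j) = Pow(4, 2) = 16)
Function('m')(W) = Add(-4, Mul(16, W)) (Function('m')(W) = Add(-4, Mul(W, 16)) = Add(-4, Mul(16, W)))
Mul(Function('m')(35), R) = Mul(Add(-4, Mul(16, 35)), -488) = Mul(Add(-4, 560), -488) = Mul(556, -488) = -271328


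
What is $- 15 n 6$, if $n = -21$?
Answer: $1890$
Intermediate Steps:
$- 15 n 6 = \left(-15\right) \left(-21\right) 6 = 315 \cdot 6 = 1890$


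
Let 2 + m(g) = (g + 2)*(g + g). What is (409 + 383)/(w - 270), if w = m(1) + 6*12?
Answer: -396/97 ≈ -4.0825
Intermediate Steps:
m(g) = -2 + 2*g*(2 + g) (m(g) = -2 + (g + 2)*(g + g) = -2 + (2 + g)*(2*g) = -2 + 2*g*(2 + g))
w = 76 (w = (-2 + 2*1**2 + 4*1) + 6*12 = (-2 + 2*1 + 4) + 72 = (-2 + 2 + 4) + 72 = 4 + 72 = 76)
(409 + 383)/(w - 270) = (409 + 383)/(76 - 270) = 792/(-194) = 792*(-1/194) = -396/97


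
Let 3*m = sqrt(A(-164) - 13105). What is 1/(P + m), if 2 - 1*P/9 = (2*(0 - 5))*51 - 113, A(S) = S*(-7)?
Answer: 50625/284777582 - 3*I*sqrt(11957)/284777582 ≈ 0.00017777 - 1.1519e-6*I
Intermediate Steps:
A(S) = -7*S
P = 5625 (P = 18 - 9*((2*(0 - 5))*51 - 113) = 18 - 9*((2*(-5))*51 - 113) = 18 - 9*(-10*51 - 113) = 18 - 9*(-510 - 113) = 18 - 9*(-623) = 18 + 5607 = 5625)
m = I*sqrt(11957)/3 (m = sqrt(-7*(-164) - 13105)/3 = sqrt(1148 - 13105)/3 = sqrt(-11957)/3 = (I*sqrt(11957))/3 = I*sqrt(11957)/3 ≈ 36.449*I)
1/(P + m) = 1/(5625 + I*sqrt(11957)/3)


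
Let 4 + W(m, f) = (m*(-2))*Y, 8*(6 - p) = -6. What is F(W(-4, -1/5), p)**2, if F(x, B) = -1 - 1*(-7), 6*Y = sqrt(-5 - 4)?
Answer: 36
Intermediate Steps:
Y = I/2 (Y = sqrt(-5 - 4)/6 = sqrt(-9)/6 = (3*I)/6 = I/2 ≈ 0.5*I)
p = 27/4 (p = 6 - 1/8*(-6) = 6 + 3/4 = 27/4 ≈ 6.7500)
W(m, f) = -4 - I*m (W(m, f) = -4 + (m*(-2))*(I/2) = -4 + (-2*m)*(I/2) = -4 - I*m)
F(x, B) = 6 (F(x, B) = -1 + 7 = 6)
F(W(-4, -1/5), p)**2 = 6**2 = 36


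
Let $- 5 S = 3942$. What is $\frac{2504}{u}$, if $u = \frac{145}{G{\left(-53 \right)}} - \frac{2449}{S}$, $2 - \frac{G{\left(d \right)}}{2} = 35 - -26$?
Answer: $\frac{145593828}{109165} \approx 1333.7$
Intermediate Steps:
$S = - \frac{3942}{5}$ ($S = \left(- \frac{1}{5}\right) 3942 = - \frac{3942}{5} \approx -788.4$)
$G{\left(d \right)} = -118$ ($G{\left(d \right)} = 4 - 2 \left(35 - -26\right) = 4 - 2 \left(35 + 26\right) = 4 - 122 = -118$)
$u = \frac{218330}{116289}$ ($u = \frac{145}{-118} - \frac{2449}{- \frac{3942}{5}} = 145 \left(- \frac{1}{118}\right) - - \frac{12245}{3942} = - \frac{145}{118} + \frac{12245}{3942} = \frac{218330}{116289} \approx 1.8775$)
$\frac{2504}{u} = \frac{2504}{\frac{218330}{116289}} = 2504 \cdot \frac{116289}{218330} = \frac{145593828}{109165}$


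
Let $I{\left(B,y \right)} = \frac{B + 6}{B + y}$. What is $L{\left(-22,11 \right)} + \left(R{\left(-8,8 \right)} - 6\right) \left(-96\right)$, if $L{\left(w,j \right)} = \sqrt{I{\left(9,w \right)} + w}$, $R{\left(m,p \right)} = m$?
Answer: $1344 + \frac{i \sqrt{3913}}{13} \approx 1344.0 + 4.8118 i$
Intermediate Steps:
$I{\left(B,y \right)} = \frac{6 + B}{B + y}$
$L{\left(w,j \right)} = \sqrt{w + \frac{15}{9 + w}}$ ($L{\left(w,j \right)} = \sqrt{\frac{6 + 9}{9 + w} + w} = \sqrt{\frac{1}{9 + w} 15 + w} = \sqrt{\frac{15}{9 + w} + w} = \sqrt{w + \frac{15}{9 + w}}$)
$L{\left(-22,11 \right)} + \left(R{\left(-8,8 \right)} - 6\right) \left(-96\right) = \sqrt{\frac{15 - 22 \left(9 - 22\right)}{9 - 22}} + \left(-8 - 6\right) \left(-96\right) = \sqrt{\frac{15 - -286}{-13}} - -1344 = \sqrt{- \frac{15 + 286}{13}} + 1344 = \sqrt{\left(- \frac{1}{13}\right) 301} + 1344 = \sqrt{- \frac{301}{13}} + 1344 = \frac{i \sqrt{3913}}{13} + 1344 = 1344 + \frac{i \sqrt{3913}}{13}$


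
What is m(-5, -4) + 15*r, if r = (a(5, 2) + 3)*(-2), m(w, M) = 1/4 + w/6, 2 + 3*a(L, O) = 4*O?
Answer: -1807/12 ≈ -150.58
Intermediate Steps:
a(L, O) = -⅔ + 4*O/3 (a(L, O) = -⅔ + (4*O)/3 = -⅔ + 4*O/3)
m(w, M) = ¼ + w/6 (m(w, M) = 1*(¼) + w*(⅙) = ¼ + w/6)
r = -10 (r = ((-⅔ + (4/3)*2) + 3)*(-2) = ((-⅔ + 8/3) + 3)*(-2) = (2 + 3)*(-2) = 5*(-2) = -10)
m(-5, -4) + 15*r = (¼ + (⅙)*(-5)) + 15*(-10) = (¼ - ⅚) - 150 = -7/12 - 150 = -1807/12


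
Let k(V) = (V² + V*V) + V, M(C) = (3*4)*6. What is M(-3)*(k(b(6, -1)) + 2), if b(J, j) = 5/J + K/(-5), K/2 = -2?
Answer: 16144/25 ≈ 645.76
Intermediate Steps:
K = -4 (K = 2*(-2) = -4)
b(J, j) = ⅘ + 5/J (b(J, j) = 5/J - 4/(-5) = 5/J - 4*(-⅕) = 5/J + ⅘ = ⅘ + 5/J)
M(C) = 72 (M(C) = 12*6 = 72)
k(V) = V + 2*V² (k(V) = (V² + V²) + V = 2*V² + V = V + 2*V²)
M(-3)*(k(b(6, -1)) + 2) = 72*((⅘ + 5/6)*(1 + 2*(⅘ + 5/6)) + 2) = 72*((⅘ + 5*(⅙))*(1 + 2*(⅘ + 5*(⅙))) + 2) = 72*((⅘ + ⅚)*(1 + 2*(⅘ + ⅚)) + 2) = 72*(49*(1 + 2*(49/30))/30 + 2) = 72*(49*(1 + 49/15)/30 + 2) = 72*((49/30)*(64/15) + 2) = 72*(1568/225 + 2) = 72*(2018/225) = 16144/25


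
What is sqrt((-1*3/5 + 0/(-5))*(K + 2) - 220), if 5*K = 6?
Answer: 2*I*sqrt(1387)/5 ≈ 14.897*I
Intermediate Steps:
K = 6/5 (K = (1/5)*6 = 6/5 ≈ 1.2000)
sqrt((-1*3/5 + 0/(-5))*(K + 2) - 220) = sqrt((-1*3/5 + 0/(-5))*(6/5 + 2) - 220) = sqrt((-3*1/5 + 0*(-1/5))*(16/5) - 220) = sqrt((-3/5 + 0)*(16/5) - 220) = sqrt(-3/5*16/5 - 220) = sqrt(-48/25 - 220) = sqrt(-5548/25) = 2*I*sqrt(1387)/5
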